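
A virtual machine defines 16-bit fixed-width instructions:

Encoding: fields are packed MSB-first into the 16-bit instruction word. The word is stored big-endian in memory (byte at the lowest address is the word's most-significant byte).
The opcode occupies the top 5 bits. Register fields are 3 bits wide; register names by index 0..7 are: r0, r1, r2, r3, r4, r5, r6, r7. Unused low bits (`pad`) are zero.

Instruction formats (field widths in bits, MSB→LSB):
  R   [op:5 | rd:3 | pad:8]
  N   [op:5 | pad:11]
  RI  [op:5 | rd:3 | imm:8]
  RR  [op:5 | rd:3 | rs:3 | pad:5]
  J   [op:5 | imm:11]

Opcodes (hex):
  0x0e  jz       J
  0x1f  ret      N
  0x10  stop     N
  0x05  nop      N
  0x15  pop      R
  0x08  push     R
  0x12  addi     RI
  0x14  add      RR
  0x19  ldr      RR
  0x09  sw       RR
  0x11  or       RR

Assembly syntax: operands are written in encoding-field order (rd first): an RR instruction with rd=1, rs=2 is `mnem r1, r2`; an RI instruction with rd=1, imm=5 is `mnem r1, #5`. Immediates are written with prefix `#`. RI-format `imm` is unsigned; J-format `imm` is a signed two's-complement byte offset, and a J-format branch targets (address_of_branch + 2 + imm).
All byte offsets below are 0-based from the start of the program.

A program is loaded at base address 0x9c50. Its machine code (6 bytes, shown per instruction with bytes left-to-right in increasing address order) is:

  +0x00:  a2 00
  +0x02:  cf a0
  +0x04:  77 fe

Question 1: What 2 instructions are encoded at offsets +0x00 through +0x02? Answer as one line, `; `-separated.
+0x00: a2 00 ⇒ word 0xa200 (big)
  opcode bits[15:11]=0x14: add/RR
  rd: (w>>8)&0x7=0x2 → r2
  rs: (w>>5)&0x7=0x0 → r0
+0x02: cf a0 ⇒ word 0xcfa0 (big)
  opcode bits[15:11]=0x19: ldr/RR
  rd: (w>>8)&0x7=0x7 → r7
  rs: (w>>5)&0x7=0x5 → r5

add r2, r0; ldr r7, r5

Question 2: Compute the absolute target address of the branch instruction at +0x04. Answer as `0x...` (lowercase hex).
off 0x04: read 77 fe as big → 0x77fe
  opcode bits[15:11]=0xe: jz/J
  imm@[10:0]=0x7fe (s11→-2) ⇒ #-2
  target = base 0x9c50 + off 0x04 + 2 + imm -2 = 0x9c54

0x9c54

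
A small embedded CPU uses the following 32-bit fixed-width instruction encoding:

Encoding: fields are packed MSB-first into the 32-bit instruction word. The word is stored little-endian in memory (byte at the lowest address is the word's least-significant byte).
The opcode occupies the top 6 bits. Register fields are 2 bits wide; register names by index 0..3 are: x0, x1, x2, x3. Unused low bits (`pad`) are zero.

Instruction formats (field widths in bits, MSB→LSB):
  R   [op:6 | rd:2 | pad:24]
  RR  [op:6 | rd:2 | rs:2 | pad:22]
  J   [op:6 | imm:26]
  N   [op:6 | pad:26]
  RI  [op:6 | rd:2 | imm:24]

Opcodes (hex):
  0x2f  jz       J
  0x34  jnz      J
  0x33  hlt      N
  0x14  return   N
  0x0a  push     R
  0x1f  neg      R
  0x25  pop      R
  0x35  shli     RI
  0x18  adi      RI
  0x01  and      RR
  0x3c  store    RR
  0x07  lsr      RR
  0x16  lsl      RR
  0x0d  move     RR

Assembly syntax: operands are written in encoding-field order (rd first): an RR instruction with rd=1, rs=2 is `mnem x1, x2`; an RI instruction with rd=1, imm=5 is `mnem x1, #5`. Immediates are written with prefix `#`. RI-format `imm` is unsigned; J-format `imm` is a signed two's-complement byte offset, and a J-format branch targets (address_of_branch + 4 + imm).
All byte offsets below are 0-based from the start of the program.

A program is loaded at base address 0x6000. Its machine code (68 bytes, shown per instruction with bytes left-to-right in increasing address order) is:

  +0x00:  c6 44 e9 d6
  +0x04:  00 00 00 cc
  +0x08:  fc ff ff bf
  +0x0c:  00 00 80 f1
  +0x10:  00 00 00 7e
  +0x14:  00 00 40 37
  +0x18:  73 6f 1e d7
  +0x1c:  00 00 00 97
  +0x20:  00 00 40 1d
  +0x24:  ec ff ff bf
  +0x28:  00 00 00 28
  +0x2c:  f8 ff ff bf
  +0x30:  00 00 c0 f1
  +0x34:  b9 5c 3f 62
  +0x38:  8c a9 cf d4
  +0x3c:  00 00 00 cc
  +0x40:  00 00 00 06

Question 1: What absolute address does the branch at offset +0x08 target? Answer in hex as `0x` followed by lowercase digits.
0x6008

[08] fc ff ff bf → 0xbffffffc
  op=0xbffffffc>>26=0x2f ⇒ jz (J)
  [25:0] imm=67108860 (s26→-4) = #-4
  target = base 0x6000 + off 0x08 + 4 + imm -4 = 0x6008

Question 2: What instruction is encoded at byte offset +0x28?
push x0

@+28  little-endian(00 00 00 28) = 0x28000000
  top 6b → 0xa → push [R]
  rd: (w>>24)&0x3=0x0 → x0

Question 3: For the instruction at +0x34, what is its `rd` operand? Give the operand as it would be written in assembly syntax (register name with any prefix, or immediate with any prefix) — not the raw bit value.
@+34  little-endian(b9 5c 3f 62) = 0x623f5cb9
  opcode bits[31:26]=0x18: adi/RI
  rd: (w>>24)&0x3=0x2 → x2
  imm: (w>>0)&0xffffff=0x3f5cb9 → #4152505

x2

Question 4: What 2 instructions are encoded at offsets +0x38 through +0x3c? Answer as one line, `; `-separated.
off 0x38: read 8c a9 cf d4 as little → 0xd4cfa98c
  op=0xd4cfa98c>>26=0x35 ⇒ shli (RI)
  rd: (w>>24)&0x3=0x0 → x0
  imm: (w>>0)&0xffffff=0xcfa98c → #13609356
off 0x3c: read 00 00 00 cc as little → 0xcc000000
  op=0xcc000000>>26=0x33 ⇒ hlt (N)

shli x0, #13609356; hlt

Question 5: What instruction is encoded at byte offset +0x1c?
pop x3

[1c] 00 00 00 97 → 0x97000000
  opcode bits[31:26]=0x25: pop/R
  rd@[25:24]=0x3 ⇒ x3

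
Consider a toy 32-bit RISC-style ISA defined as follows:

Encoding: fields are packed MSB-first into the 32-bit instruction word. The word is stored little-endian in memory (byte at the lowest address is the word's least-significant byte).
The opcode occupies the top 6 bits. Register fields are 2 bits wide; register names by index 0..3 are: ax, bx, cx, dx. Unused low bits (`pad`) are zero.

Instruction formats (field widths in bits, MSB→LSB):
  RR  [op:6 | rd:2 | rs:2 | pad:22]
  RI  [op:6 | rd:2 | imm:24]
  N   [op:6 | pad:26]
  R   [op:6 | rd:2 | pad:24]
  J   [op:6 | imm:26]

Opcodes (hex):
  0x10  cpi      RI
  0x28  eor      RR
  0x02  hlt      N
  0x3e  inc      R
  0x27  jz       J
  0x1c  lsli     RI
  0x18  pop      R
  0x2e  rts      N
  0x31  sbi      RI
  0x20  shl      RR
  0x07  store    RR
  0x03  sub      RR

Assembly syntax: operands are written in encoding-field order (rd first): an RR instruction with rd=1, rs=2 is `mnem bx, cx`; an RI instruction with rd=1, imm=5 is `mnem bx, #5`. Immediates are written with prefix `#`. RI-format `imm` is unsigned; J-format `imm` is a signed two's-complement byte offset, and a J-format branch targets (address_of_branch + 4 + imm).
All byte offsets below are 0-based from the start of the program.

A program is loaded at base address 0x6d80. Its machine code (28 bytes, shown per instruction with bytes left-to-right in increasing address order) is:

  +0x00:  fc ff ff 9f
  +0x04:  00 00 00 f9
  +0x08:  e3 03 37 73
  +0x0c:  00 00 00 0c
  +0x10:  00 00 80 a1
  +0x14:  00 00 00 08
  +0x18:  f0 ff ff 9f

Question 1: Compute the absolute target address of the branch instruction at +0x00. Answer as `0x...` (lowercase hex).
off 0x00: read fc ff ff 9f as little → 0x9ffffffc
  opcode bits[31:26]=0x27: jz/J
  [25:0] imm=67108860 (s26→-4) = #-4
  target = base 0x6d80 + off 0x00 + 4 + imm -4 = 0x6d80

0x6d80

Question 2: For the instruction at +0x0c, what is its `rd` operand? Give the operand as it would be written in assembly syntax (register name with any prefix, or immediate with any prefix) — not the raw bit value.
[0c] 00 00 00 0c → 0x0c000000
  top 6b → 0x3 → sub [RR]
  rd: (w>>24)&0x3=0x0 → ax
  rs: (w>>22)&0x3=0x0 → ax

ax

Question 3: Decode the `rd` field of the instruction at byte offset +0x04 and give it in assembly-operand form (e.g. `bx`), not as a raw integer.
bx

[04] 00 00 00 f9 → 0xf9000000
  op=0xf9000000>>26=0x3e ⇒ inc (R)
  [25:24] rd=1 = bx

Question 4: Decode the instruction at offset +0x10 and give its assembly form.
eor bx, cx

[10] 00 00 80 a1 → 0xa1800000
  top 6b → 0x28 → eor [RR]
  [25:24] rd=1 = bx
  [23:22] rs=2 = cx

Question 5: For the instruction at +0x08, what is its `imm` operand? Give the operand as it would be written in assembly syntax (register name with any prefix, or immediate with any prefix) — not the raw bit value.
#3605475

+0x08: e3 03 37 73 ⇒ word 0x733703e3 (little)
  opcode bits[31:26]=0x1c: lsli/RI
  [25:24] rd=3 = dx
  [23:0] imm=3605475 = #3605475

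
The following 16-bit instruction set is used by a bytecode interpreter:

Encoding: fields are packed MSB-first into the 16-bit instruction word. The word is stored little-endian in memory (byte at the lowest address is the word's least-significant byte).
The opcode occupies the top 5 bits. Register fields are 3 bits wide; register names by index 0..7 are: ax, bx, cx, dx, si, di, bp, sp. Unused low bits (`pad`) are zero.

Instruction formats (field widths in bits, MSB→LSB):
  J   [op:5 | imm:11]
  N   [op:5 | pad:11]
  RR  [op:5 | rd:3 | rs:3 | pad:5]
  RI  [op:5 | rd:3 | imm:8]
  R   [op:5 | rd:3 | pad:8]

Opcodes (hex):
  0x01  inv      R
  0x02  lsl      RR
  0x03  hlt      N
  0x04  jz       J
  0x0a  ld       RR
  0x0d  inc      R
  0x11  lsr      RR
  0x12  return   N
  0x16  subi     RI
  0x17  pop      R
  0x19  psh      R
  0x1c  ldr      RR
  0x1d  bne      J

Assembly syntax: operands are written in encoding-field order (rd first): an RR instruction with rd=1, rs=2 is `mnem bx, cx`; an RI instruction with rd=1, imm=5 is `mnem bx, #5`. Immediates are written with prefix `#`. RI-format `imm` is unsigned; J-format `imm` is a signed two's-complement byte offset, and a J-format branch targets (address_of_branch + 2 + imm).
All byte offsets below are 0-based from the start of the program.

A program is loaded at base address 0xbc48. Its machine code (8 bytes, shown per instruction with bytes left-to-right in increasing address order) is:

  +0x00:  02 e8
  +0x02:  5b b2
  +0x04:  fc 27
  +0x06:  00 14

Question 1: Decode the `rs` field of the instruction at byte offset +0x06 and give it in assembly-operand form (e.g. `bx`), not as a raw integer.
ax

[06] 00 14 → 0x1400
  op=0x1400>>11=0x2 ⇒ lsl (RR)
  rd: (w>>8)&0x7=0x4 → si
  rs: (w>>5)&0x7=0x0 → ax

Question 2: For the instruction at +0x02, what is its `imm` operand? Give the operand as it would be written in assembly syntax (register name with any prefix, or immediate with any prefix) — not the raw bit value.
@+02  little-endian(5b b2) = 0xb25b
  top 5b → 0x16 → subi [RI]
  [10:8] rd=2 = cx
  [7:0] imm=91 = #91

#91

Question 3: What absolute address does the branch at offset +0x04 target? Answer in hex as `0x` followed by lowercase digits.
0xbc4a

+0x04: fc 27 ⇒ word 0x27fc (little)
  op=0x27fc>>11=0x4 ⇒ jz (J)
  imm@[10:0]=0x7fc (s11→-4) ⇒ #-4
  target = base 0xbc48 + off 0x04 + 2 + imm -4 = 0xbc4a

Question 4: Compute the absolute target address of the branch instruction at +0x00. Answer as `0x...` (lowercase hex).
[00] 02 e8 → 0xe802
  top 5b → 0x1d → bne [J]
  imm: (w>>0)&0x7ff=0x2 → #2
  target = base 0xbc48 + off 0x00 + 2 + imm 2 = 0xbc4c

0xbc4c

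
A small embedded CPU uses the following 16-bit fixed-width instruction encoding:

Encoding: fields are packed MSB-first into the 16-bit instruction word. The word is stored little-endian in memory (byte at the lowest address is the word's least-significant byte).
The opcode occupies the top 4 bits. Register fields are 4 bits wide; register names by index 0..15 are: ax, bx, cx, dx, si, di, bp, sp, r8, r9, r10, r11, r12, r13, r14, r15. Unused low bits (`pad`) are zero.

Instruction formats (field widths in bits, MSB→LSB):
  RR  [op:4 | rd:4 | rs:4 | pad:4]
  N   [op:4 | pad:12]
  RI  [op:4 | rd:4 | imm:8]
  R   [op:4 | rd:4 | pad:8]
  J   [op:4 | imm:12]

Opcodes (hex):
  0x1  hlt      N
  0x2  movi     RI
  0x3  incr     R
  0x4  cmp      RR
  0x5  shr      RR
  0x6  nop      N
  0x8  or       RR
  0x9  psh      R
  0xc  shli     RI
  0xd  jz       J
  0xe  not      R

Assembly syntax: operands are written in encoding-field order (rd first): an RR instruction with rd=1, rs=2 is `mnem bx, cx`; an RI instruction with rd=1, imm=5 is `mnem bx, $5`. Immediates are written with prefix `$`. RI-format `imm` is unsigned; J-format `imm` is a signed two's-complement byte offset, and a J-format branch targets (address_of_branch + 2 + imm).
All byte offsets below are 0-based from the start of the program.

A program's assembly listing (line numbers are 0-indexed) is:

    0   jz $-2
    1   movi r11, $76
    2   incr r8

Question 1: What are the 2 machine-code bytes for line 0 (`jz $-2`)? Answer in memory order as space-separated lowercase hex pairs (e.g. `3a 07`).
fe df

line 0 (jz): pack op=0xd:4|imm=-2:12 = 0xdffe; little→ fe df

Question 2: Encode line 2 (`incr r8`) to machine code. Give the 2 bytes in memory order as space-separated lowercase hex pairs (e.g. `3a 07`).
00 38

L2: incr op=0x3:4|rd=8:4|pad=0:8 ⇒ 0x3800 ⇒ little 00 38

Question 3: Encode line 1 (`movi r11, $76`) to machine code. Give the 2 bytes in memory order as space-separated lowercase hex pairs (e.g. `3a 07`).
4c 2b

L1: movi op=0x2:4|rd=11:4|imm=76:8 ⇒ 0x2b4c ⇒ little 4c 2b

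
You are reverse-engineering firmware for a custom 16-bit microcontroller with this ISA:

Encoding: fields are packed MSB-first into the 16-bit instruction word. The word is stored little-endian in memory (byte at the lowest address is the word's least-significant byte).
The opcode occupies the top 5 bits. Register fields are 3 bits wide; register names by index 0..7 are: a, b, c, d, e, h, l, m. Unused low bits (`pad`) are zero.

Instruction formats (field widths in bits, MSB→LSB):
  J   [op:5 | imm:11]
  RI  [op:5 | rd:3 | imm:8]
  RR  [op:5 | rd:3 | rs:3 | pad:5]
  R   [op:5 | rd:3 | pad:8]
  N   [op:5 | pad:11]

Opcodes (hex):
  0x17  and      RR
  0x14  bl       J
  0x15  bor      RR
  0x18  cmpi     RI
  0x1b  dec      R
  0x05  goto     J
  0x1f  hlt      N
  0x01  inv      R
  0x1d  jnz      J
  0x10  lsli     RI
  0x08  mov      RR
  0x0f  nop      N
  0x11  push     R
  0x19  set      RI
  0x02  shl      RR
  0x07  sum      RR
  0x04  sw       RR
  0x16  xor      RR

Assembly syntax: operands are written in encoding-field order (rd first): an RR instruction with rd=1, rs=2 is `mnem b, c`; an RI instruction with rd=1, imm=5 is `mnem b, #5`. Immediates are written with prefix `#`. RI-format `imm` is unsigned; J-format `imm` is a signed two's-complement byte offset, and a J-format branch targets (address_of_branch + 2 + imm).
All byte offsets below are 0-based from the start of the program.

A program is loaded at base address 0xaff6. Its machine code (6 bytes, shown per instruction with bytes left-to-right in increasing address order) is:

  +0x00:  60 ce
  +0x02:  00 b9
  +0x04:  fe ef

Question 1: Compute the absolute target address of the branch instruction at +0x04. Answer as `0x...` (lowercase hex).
[04] fe ef → 0xeffe
  op=0xeffe>>11=0x1d ⇒ jnz (J)
  imm@[10:0]=0x7fe (s11→-2) ⇒ #-2
  target = base 0xaff6 + off 0x04 + 2 + imm -2 = 0xaffa

0xaffa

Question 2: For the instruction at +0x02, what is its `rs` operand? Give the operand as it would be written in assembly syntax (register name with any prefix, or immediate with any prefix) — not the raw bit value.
a

[02] 00 b9 → 0xb900
  opcode bits[15:11]=0x17: and/RR
  rd: (w>>8)&0x7=0x1 → b
  rs: (w>>5)&0x7=0x0 → a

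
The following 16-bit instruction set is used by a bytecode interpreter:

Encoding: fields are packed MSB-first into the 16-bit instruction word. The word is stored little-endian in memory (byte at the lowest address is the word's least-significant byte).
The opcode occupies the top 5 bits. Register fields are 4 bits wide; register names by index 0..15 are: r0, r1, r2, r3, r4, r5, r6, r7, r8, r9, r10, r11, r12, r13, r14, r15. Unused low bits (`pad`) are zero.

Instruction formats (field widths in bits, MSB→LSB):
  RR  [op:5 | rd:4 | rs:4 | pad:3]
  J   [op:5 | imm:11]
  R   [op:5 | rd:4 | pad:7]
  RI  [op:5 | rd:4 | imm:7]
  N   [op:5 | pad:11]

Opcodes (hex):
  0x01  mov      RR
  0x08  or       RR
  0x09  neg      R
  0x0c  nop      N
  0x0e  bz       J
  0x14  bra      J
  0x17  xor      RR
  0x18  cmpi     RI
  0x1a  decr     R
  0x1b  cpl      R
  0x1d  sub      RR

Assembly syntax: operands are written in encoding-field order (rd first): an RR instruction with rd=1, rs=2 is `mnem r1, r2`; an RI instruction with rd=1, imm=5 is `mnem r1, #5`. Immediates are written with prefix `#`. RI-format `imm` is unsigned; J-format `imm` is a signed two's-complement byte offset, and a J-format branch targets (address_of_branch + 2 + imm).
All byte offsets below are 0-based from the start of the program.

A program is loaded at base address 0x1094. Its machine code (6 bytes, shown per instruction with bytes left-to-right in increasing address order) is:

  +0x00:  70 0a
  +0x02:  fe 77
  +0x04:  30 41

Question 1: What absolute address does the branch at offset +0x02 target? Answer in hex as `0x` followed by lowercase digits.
0x1096

@+02  little-endian(fe 77) = 0x77fe
  opcode bits[15:11]=0xe: bz/J
  imm: (w>>0)&0x7ff=0x7fe (s11→-2) → #-2
  target = base 0x1094 + off 0x02 + 2 + imm -2 = 0x1096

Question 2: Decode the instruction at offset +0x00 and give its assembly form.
mov r4, r14

+0x00: 70 0a ⇒ word 0x0a70 (little)
  top 5b → 0x1 → mov [RR]
  rd: (w>>7)&0xf=0x4 → r4
  rs: (w>>3)&0xf=0xe → r14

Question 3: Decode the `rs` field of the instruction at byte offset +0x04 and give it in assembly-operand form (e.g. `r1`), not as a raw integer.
r6

+0x04: 30 41 ⇒ word 0x4130 (little)
  op=0x4130>>11=0x8 ⇒ or (RR)
  [10:7] rd=2 = r2
  [6:3] rs=6 = r6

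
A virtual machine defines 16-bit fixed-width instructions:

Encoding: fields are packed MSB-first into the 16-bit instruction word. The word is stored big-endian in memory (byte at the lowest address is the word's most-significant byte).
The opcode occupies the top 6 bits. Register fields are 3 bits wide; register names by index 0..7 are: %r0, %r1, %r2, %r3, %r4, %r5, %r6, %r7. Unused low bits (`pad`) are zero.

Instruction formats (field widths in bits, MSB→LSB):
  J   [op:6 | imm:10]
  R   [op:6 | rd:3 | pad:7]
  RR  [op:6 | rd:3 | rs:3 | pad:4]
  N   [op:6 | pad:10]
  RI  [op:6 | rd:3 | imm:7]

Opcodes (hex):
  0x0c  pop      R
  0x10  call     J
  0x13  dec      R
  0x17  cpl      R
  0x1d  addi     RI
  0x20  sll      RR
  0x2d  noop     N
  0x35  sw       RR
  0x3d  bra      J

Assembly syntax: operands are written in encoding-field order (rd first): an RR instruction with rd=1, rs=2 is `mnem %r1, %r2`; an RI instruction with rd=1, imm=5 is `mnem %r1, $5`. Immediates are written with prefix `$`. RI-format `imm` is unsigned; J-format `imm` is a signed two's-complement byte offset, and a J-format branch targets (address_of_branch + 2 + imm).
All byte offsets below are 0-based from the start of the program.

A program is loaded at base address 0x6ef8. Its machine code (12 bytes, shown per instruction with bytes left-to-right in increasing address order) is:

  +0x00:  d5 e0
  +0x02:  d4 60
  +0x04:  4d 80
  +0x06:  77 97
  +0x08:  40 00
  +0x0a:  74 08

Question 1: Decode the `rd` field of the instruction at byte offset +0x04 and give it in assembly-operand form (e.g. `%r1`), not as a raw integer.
%r3

@+04  big-endian(4d 80) = 0x4d80
  top 6b → 0x13 → dec [R]
  rd@[9:7]=0x3 ⇒ %r3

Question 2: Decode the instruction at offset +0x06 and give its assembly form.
addi %r7, $23

+0x06: 77 97 ⇒ word 0x7797 (big)
  op=0x7797>>10=0x1d ⇒ addi (RI)
  [9:7] rd=7 = %r7
  [6:0] imm=23 = $23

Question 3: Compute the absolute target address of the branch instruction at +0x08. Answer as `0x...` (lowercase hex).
0x6f02

@+08  big-endian(40 00) = 0x4000
  top 6b → 0x10 → call [J]
  imm@[9:0]=0x0 ⇒ $0
  target = base 0x6ef8 + off 0x08 + 2 + imm 0 = 0x6f02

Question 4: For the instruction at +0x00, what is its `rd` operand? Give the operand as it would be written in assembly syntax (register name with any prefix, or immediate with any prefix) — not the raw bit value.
%r3

+0x00: d5 e0 ⇒ word 0xd5e0 (big)
  op=0xd5e0>>10=0x35 ⇒ sw (RR)
  rd@[9:7]=0x3 ⇒ %r3
  rs@[6:4]=0x6 ⇒ %r6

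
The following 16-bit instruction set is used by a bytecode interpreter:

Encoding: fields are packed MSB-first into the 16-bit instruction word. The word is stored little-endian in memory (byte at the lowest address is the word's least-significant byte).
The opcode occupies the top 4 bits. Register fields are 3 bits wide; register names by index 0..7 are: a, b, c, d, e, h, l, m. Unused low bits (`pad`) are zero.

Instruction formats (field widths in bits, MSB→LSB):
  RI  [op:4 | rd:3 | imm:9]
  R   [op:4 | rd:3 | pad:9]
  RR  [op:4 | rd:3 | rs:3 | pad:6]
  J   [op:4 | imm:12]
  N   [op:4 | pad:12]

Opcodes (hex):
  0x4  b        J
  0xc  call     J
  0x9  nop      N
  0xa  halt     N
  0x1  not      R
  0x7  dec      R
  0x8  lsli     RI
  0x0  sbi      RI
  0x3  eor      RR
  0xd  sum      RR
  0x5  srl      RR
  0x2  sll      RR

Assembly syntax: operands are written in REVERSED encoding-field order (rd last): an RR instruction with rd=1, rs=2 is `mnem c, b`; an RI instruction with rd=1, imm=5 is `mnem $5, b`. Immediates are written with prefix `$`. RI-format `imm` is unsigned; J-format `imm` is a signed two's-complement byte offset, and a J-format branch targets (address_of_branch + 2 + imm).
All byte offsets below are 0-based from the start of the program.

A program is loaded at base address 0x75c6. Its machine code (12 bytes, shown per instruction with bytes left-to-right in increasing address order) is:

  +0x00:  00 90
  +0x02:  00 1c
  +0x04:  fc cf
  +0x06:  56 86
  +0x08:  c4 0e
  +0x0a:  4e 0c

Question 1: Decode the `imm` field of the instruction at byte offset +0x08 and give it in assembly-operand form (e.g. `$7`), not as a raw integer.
@+08  little-endian(c4 0e) = 0x0ec4
  opcode bits[15:12]=0x0: sbi/RI
  rd: (w>>9)&0x7=0x7 → m
  imm: (w>>0)&0x1ff=0xc4 → $196

$196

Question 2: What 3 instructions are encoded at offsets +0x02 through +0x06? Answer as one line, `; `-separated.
not l; call $-4; lsli $86, d

[02] 00 1c → 0x1c00
  top 4b → 0x1 → not [R]
  rd: (w>>9)&0x7=0x6 → l
[04] fc cf → 0xcffc
  top 4b → 0xc → call [J]
  imm: (w>>0)&0xfff=0xffc (s12→-4) → $-4
[06] 56 86 → 0x8656
  top 4b → 0x8 → lsli [RI]
  rd: (w>>9)&0x7=0x3 → d
  imm: (w>>0)&0x1ff=0x56 → $86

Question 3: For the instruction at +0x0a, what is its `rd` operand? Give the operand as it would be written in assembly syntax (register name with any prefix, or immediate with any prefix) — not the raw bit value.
[0a] 4e 0c → 0x0c4e
  opcode bits[15:12]=0x0: sbi/RI
  rd: (w>>9)&0x7=0x6 → l
  imm: (w>>0)&0x1ff=0x4e → $78

l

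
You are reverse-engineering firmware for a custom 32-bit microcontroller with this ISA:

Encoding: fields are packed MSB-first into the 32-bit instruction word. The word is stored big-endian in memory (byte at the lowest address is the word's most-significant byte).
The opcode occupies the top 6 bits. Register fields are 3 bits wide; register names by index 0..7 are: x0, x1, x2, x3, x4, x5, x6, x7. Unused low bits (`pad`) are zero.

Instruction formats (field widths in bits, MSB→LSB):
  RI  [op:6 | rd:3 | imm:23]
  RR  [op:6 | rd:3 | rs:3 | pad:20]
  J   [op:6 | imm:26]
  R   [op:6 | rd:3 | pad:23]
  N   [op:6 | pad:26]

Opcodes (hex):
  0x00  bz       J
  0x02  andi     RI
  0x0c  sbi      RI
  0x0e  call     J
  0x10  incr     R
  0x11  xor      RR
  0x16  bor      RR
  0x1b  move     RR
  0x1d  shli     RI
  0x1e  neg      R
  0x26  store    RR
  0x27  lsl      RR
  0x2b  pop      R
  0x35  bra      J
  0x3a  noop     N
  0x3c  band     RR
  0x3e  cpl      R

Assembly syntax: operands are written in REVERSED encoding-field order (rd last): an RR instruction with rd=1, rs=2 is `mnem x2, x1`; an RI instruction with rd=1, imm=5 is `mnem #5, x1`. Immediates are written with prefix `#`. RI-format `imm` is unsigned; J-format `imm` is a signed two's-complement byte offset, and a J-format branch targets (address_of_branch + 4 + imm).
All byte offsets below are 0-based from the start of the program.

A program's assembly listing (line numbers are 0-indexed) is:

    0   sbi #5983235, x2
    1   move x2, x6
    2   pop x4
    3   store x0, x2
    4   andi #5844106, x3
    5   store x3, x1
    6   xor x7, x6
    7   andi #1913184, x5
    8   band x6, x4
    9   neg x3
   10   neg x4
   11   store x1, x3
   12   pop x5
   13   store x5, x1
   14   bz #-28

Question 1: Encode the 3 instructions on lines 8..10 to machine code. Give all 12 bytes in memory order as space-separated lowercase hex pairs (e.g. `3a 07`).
f2 60 00 00 79 80 00 00 7a 00 00 00

line 8 (band): pack op=0x3c:6|rd=4:3|rs=6:3|pad=0:20 = 0xf2600000; big→ f2 60 00 00
line 9 (neg): pack op=0x1e:6|rd=3:3|pad=0:23 = 0x79800000; big→ 79 80 00 00
line 10 (neg): pack op=0x1e:6|rd=4:3|pad=0:23 = 0x7a000000; big→ 7a 00 00 00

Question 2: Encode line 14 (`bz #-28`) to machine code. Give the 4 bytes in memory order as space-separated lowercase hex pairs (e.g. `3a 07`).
03 ff ff e4

line 14 (bz): pack op=0x0:6|imm=-28:26 = 0x03ffffe4; big→ 03 ff ff e4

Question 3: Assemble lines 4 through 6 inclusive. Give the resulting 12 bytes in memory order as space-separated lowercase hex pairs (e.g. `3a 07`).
L4: andi op=0x2:6|rd=3:3|imm=5844106:23 ⇒ 0x09d92c8a ⇒ big 09 d9 2c 8a
L5: store op=0x26:6|rd=1:3|rs=3:3|pad=0:20 ⇒ 0x98b00000 ⇒ big 98 b0 00 00
L6: xor op=0x11:6|rd=6:3|rs=7:3|pad=0:20 ⇒ 0x47700000 ⇒ big 47 70 00 00

09 d9 2c 8a 98 b0 00 00 47 70 00 00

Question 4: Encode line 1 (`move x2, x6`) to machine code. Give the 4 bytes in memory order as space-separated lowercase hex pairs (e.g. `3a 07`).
line 1 (move): pack op=0x1b:6|rd=6:3|rs=2:3|pad=0:20 = 0x6f200000; big→ 6f 20 00 00

6f 20 00 00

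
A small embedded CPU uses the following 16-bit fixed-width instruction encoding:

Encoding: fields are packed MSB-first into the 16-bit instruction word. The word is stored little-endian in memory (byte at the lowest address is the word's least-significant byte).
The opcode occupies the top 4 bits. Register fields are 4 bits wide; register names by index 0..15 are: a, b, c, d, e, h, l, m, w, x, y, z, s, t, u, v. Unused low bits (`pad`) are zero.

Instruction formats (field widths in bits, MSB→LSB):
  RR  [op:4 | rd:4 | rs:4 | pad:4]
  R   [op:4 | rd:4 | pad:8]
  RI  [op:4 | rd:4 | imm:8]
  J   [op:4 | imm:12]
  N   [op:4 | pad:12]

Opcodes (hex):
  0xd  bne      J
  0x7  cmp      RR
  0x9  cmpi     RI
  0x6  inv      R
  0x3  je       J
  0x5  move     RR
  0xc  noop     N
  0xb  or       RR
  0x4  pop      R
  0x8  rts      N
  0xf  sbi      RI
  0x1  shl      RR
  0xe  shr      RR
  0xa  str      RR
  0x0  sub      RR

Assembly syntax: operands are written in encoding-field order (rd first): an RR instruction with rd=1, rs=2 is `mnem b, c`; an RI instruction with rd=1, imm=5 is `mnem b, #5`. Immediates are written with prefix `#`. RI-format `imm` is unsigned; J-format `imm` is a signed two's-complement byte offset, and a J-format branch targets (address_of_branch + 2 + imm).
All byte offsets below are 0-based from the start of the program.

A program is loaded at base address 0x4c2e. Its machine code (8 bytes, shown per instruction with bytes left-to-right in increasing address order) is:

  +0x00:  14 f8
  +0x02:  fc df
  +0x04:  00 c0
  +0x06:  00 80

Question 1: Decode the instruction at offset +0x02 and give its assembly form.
bne #-4

@+02  little-endian(fc df) = 0xdffc
  top 4b → 0xd → bne [J]
  imm@[11:0]=0xffc (s12→-4) ⇒ #-4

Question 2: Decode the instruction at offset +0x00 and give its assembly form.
sbi w, #20

[00] 14 f8 → 0xf814
  top 4b → 0xf → sbi [RI]
  rd@[11:8]=0x8 ⇒ w
  imm@[7:0]=0x14 ⇒ #20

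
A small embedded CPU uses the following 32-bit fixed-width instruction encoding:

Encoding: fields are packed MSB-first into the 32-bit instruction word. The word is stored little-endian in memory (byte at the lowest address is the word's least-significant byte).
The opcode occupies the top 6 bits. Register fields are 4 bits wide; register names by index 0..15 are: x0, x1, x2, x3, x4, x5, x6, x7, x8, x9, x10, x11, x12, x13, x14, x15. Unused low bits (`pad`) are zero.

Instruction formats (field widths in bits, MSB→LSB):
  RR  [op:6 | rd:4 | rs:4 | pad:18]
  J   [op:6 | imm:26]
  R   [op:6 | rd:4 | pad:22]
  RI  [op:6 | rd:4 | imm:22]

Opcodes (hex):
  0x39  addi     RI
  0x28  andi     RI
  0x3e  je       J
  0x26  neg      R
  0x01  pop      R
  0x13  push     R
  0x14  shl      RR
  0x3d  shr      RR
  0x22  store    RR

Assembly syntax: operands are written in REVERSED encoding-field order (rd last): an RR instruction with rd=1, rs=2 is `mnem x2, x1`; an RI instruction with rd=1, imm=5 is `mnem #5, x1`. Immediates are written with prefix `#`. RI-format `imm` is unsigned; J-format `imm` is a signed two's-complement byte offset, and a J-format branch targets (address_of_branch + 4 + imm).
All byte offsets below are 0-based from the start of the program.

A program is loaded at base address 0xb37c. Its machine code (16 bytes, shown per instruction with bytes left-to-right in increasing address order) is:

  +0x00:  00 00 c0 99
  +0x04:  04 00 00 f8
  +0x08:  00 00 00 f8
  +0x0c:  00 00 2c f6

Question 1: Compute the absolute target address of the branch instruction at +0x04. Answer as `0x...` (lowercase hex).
+0x04: 04 00 00 f8 ⇒ word 0xf8000004 (little)
  opcode bits[31:26]=0x3e: je/J
  imm: (w>>0)&0x3ffffff=0x4 → #4
  target = base 0xb37c + off 0x04 + 4 + imm 4 = 0xb388

0xb388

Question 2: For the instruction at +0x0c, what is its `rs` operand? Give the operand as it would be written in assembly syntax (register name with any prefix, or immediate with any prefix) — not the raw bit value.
off 0x0c: read 00 00 2c f6 as little → 0xf62c0000
  top 6b → 0x3d → shr [RR]
  rd@[25:22]=0x8 ⇒ x8
  rs@[21:18]=0xb ⇒ x11

x11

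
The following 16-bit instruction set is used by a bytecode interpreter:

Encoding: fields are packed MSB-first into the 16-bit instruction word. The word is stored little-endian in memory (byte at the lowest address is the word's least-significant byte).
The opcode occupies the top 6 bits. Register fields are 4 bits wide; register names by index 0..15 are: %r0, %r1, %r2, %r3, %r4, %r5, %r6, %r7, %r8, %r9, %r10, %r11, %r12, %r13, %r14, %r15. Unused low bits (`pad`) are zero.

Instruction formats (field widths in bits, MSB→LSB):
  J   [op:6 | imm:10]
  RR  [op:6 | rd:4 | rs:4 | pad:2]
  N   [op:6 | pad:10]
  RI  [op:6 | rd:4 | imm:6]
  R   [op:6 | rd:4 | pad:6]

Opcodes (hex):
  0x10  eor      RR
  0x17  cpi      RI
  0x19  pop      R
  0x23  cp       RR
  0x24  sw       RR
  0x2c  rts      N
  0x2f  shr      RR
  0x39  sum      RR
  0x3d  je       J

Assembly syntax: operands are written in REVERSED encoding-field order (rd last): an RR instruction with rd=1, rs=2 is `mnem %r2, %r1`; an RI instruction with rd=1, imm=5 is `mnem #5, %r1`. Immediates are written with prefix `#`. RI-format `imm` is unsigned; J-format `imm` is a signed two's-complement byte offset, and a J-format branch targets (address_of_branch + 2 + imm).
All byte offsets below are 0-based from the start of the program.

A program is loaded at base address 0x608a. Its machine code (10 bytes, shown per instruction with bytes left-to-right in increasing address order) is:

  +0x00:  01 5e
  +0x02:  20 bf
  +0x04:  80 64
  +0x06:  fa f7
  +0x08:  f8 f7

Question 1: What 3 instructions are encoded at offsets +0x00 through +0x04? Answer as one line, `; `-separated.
cpi #1, %r8; shr %r8, %r12; pop %r2

+0x00: 01 5e ⇒ word 0x5e01 (little)
  op=0x5e01>>10=0x17 ⇒ cpi (RI)
  rd: (w>>6)&0xf=0x8 → %r8
  imm: (w>>0)&0x3f=0x1 → #1
+0x02: 20 bf ⇒ word 0xbf20 (little)
  op=0xbf20>>10=0x2f ⇒ shr (RR)
  rd: (w>>6)&0xf=0xc → %r12
  rs: (w>>2)&0xf=0x8 → %r8
+0x04: 80 64 ⇒ word 0x6480 (little)
  op=0x6480>>10=0x19 ⇒ pop (R)
  rd: (w>>6)&0xf=0x2 → %r2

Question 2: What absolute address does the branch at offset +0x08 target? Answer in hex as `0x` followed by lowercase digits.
0x608c

off 0x08: read f8 f7 as little → 0xf7f8
  top 6b → 0x3d → je [J]
  imm@[9:0]=0x3f8 (s10→-8) ⇒ #-8
  target = base 0x608a + off 0x08 + 2 + imm -8 = 0x608c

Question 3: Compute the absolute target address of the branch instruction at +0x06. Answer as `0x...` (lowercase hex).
0x608c

@+06  little-endian(fa f7) = 0xf7fa
  op=0xf7fa>>10=0x3d ⇒ je (J)
  imm: (w>>0)&0x3ff=0x3fa (s10→-6) → #-6
  target = base 0x608a + off 0x06 + 2 + imm -6 = 0x608c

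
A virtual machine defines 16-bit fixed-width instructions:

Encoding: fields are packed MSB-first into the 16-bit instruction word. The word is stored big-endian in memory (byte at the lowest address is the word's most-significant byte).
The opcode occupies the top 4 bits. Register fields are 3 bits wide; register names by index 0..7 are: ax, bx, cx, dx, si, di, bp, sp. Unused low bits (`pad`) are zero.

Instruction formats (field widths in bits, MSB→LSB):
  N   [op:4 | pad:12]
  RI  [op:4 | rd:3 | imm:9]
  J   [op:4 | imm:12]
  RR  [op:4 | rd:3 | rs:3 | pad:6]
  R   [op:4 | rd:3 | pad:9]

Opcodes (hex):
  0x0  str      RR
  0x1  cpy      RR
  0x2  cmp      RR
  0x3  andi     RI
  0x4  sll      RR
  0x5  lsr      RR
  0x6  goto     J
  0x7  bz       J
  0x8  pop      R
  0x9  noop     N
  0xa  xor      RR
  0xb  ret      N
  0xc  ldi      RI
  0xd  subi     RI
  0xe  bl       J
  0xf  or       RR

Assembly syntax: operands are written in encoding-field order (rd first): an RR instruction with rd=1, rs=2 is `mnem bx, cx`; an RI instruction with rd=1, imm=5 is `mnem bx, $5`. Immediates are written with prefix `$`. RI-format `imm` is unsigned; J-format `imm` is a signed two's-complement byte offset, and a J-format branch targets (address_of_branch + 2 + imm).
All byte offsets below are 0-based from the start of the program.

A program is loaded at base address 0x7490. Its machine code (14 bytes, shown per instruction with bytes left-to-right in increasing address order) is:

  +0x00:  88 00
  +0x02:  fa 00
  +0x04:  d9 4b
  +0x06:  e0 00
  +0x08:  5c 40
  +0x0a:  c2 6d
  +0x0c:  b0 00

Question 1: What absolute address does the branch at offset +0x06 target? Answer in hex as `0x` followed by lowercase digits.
@+06  big-endian(e0 00) = 0xe000
  opcode bits[15:12]=0xe: bl/J
  imm@[11:0]=0x0 ⇒ $0
  target = base 0x7490 + off 0x06 + 2 + imm 0 = 0x7498

0x7498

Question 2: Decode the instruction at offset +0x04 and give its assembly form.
@+04  big-endian(d9 4b) = 0xd94b
  opcode bits[15:12]=0xd: subi/RI
  rd@[11:9]=0x4 ⇒ si
  imm@[8:0]=0x14b ⇒ $331

subi si, $331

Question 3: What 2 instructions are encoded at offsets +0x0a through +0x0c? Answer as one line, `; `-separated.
ldi bx, $109; ret

off 0x0a: read c2 6d as big → 0xc26d
  opcode bits[15:12]=0xc: ldi/RI
  rd: (w>>9)&0x7=0x1 → bx
  imm: (w>>0)&0x1ff=0x6d → $109
off 0x0c: read b0 00 as big → 0xb000
  opcode bits[15:12]=0xb: ret/N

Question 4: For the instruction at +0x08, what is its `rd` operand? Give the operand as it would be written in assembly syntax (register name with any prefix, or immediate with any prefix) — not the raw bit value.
[08] 5c 40 → 0x5c40
  top 4b → 0x5 → lsr [RR]
  rd@[11:9]=0x6 ⇒ bp
  rs@[8:6]=0x1 ⇒ bx

bp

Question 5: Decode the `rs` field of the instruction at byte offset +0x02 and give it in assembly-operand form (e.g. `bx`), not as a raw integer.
ax

@+02  big-endian(fa 00) = 0xfa00
  top 4b → 0xf → or [RR]
  rd@[11:9]=0x5 ⇒ di
  rs@[8:6]=0x0 ⇒ ax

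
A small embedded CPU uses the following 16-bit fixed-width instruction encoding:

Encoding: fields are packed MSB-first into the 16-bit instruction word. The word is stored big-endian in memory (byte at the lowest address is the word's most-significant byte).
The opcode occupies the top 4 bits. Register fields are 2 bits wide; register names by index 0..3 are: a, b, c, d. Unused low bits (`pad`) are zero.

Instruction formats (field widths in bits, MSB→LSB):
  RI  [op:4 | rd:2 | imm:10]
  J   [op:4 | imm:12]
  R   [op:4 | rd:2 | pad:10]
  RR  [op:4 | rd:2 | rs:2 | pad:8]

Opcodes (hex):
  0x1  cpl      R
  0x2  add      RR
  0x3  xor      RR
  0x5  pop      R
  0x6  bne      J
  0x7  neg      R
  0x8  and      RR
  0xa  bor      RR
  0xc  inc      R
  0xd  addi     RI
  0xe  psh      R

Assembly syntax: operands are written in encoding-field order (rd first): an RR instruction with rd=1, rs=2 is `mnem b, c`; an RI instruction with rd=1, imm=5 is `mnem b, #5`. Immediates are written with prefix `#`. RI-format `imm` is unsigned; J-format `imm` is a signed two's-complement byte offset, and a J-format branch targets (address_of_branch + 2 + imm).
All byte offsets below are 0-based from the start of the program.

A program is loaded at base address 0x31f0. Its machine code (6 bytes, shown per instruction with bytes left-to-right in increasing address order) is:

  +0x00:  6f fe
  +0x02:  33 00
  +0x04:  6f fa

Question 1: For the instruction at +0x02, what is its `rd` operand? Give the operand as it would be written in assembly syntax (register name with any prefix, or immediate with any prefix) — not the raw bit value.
a

+0x02: 33 00 ⇒ word 0x3300 (big)
  opcode bits[15:12]=0x3: xor/RR
  [11:10] rd=0 = a
  [9:8] rs=3 = d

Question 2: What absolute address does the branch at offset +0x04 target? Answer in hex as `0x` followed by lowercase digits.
0x31f0

@+04  big-endian(6f fa) = 0x6ffa
  opcode bits[15:12]=0x6: bne/J
  imm@[11:0]=0xffa (s12→-6) ⇒ #-6
  target = base 0x31f0 + off 0x04 + 2 + imm -6 = 0x31f0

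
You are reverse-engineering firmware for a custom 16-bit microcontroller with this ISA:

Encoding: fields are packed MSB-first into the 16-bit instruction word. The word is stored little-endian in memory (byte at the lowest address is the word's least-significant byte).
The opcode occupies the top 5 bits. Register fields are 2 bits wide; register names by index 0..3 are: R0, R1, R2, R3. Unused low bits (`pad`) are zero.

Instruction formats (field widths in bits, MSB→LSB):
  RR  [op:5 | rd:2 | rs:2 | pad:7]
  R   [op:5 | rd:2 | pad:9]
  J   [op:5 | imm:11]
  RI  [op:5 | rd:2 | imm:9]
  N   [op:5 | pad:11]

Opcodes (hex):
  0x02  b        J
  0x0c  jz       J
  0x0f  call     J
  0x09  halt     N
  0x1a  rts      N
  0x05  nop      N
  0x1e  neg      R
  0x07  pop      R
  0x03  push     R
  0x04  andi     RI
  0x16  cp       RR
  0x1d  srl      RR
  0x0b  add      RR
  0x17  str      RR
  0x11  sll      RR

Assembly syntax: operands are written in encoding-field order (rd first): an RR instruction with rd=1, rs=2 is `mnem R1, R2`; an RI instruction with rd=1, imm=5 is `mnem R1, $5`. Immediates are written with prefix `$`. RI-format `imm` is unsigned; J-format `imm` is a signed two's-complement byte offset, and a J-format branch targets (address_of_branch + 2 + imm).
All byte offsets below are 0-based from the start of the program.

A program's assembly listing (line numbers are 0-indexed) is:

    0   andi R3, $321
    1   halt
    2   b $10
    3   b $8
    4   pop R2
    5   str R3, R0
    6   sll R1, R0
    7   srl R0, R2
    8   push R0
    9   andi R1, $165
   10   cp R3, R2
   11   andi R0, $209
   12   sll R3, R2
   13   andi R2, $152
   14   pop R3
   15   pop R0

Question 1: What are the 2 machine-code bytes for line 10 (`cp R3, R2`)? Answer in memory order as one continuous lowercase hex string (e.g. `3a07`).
00b7

10. cp fields op=0x16:5|rd=3:2|rs=2:2|pad=0:7 → word b700h → 00 b7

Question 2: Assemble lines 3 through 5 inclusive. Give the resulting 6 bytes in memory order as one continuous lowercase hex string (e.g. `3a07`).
0810003c00be

line 3 (b): pack op=0x2:5|imm=8:11 = 0x1008; little→ 08 10
line 4 (pop): pack op=0x7:5|rd=2:2|pad=0:9 = 0x3c00; little→ 00 3c
line 5 (str): pack op=0x17:5|rd=3:2|rs=0:2|pad=0:7 = 0xbe00; little→ 00 be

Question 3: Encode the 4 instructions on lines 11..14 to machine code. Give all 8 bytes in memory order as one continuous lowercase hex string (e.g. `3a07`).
line 11 (andi): pack op=0x4:5|rd=0:2|imm=209:9 = 0x20d1; little→ d1 20
line 12 (sll): pack op=0x11:5|rd=3:2|rs=2:2|pad=0:7 = 0x8f00; little→ 00 8f
line 13 (andi): pack op=0x4:5|rd=2:2|imm=152:9 = 0x2498; little→ 98 24
line 14 (pop): pack op=0x7:5|rd=3:2|pad=0:9 = 0x3e00; little→ 00 3e

d120008f9824003e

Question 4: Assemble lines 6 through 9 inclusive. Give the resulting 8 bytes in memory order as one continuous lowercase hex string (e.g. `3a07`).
008a00e90018a522

6. sll fields op=0x11:5|rd=1:2|rs=0:2|pad=0:7 → word 8a00h → 00 8a
7. srl fields op=0x1d:5|rd=0:2|rs=2:2|pad=0:7 → word e900h → 00 e9
8. push fields op=0x3:5|rd=0:2|pad=0:9 → word 1800h → 00 18
9. andi fields op=0x4:5|rd=1:2|imm=165:9 → word 22a5h → a5 22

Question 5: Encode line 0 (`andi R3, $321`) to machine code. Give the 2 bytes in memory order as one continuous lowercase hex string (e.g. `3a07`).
line 0 (andi): pack op=0x4:5|rd=3:2|imm=321:9 = 0x2741; little→ 41 27

4127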